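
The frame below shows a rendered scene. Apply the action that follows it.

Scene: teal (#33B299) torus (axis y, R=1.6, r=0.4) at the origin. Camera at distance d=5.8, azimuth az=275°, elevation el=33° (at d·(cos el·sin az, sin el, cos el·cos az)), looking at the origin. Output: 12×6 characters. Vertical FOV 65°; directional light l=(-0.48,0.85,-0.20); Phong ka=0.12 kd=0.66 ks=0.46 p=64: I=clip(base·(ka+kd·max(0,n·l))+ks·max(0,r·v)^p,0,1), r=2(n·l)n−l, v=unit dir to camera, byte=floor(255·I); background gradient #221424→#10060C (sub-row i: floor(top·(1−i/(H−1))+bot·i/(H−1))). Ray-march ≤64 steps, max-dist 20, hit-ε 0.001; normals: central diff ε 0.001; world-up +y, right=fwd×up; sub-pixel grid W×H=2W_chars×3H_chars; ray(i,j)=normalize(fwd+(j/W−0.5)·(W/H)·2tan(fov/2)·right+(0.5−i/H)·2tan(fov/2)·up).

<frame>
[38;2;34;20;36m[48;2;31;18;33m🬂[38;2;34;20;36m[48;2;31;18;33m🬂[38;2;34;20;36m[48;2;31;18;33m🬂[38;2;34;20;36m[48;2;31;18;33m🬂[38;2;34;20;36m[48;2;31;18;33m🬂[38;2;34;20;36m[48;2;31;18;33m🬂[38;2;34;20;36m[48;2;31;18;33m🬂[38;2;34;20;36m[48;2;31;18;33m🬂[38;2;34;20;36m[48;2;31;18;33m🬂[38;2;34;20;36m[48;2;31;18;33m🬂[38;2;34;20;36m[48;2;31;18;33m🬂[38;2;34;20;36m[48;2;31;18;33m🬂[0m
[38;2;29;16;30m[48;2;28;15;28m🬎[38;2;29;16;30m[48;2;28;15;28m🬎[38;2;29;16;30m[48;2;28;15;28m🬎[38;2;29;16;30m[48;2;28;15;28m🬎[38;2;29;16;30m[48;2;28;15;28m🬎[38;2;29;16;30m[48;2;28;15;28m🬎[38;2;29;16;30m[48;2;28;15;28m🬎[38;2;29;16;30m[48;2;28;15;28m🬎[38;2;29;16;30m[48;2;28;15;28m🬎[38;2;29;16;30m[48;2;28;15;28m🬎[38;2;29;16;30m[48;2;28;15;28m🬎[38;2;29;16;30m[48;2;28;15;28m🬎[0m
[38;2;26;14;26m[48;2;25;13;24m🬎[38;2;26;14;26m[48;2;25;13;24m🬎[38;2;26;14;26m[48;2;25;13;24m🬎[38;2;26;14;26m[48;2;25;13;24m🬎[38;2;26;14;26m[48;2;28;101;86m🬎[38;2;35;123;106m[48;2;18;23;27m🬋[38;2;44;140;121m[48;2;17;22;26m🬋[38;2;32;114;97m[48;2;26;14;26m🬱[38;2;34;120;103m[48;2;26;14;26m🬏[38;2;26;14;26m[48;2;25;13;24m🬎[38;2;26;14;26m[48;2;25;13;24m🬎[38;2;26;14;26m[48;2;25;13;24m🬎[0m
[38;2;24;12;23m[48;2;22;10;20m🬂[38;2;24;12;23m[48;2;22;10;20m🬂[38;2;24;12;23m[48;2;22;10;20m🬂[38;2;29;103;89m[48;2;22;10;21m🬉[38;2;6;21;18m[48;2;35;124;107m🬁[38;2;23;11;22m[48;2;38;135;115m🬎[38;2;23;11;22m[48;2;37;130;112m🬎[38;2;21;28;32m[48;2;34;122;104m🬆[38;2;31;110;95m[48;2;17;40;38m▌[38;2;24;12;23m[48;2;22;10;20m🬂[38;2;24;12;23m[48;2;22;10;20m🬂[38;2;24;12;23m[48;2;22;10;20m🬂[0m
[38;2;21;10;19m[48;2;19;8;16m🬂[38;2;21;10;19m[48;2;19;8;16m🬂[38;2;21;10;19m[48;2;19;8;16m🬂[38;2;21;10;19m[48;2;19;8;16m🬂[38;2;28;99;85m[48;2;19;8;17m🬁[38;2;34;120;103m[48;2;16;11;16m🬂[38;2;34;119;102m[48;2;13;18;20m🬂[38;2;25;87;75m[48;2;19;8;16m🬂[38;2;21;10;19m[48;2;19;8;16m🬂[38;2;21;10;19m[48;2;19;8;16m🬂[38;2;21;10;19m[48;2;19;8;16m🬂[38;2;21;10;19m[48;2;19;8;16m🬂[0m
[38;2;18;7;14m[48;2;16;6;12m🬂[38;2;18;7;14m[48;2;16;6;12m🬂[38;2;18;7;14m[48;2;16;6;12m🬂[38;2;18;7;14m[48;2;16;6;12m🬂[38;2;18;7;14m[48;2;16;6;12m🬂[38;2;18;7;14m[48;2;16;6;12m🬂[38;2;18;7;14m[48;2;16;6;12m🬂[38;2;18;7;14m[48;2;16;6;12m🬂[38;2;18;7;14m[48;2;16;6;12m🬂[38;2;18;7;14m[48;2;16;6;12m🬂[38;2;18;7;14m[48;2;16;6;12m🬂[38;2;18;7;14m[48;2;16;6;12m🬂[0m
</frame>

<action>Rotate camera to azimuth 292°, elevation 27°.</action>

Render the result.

<frame>
[38;2;34;20;36m[48;2;31;18;33m🬂[38;2;34;20;36m[48;2;31;18;33m🬂[38;2;34;20;36m[48;2;31;18;33m🬂[38;2;34;20;36m[48;2;31;18;33m🬂[38;2;34;20;36m[48;2;31;18;33m🬂[38;2;34;20;36m[48;2;31;18;33m🬂[38;2;34;20;36m[48;2;31;18;33m🬂[38;2;34;20;36m[48;2;31;18;33m🬂[38;2;34;20;36m[48;2;31;18;33m🬂[38;2;34;20;36m[48;2;31;18;33m🬂[38;2;34;20;36m[48;2;31;18;33m🬂[38;2;34;20;36m[48;2;31;18;33m🬂[0m
[38;2;29;16;30m[48;2;28;15;28m🬎[38;2;29;16;30m[48;2;28;15;28m🬎[38;2;29;16;30m[48;2;28;15;28m🬎[38;2;29;16;30m[48;2;28;15;28m🬎[38;2;29;16;30m[48;2;28;15;28m🬎[38;2;29;16;30m[48;2;28;15;28m🬎[38;2;29;16;30m[48;2;28;15;28m🬎[38;2;29;16;30m[48;2;28;15;28m🬎[38;2;29;16;30m[48;2;28;15;28m🬎[38;2;29;16;30m[48;2;28;15;28m🬎[38;2;29;16;30m[48;2;28;15;28m🬎[38;2;29;16;30m[48;2;28;15;28m🬎[0m
[38;2;26;14;26m[48;2;25;13;24m🬎[38;2;26;14;26m[48;2;25;13;24m🬎[38;2;26;14;26m[48;2;25;13;24m🬎[38;2;26;14;26m[48;2;25;13;24m🬎[38;2;26;14;26m[48;2;28;98;84m🬎[38;2;19;28;31m[48;2;34;121;104m🬰[38;2;21;37;39m[48;2;37;131;112m🬰[38;2;26;14;26m[48;2;32;115;99m🬊[38;2;34;118;102m[48;2;26;14;26m🬏[38;2;26;14;26m[48;2;25;13;24m🬎[38;2;26;14;26m[48;2;25;13;24m🬎[38;2;26;14;26m[48;2;25;13;24m🬎[0m
[38;2;24;12;23m[48;2;22;10;20m🬂[38;2;24;12;23m[48;2;22;10;20m🬂[38;2;24;12;23m[48;2;22;10;20m🬂[38;2;32;113;97m[48;2;22;10;21m🬉[38;2;6;21;18m[48;2;35;124;106m🬁[38;2;24;38;41m[48;2;57;147;129m🬊[38;2;23;11;22m[48;2;33;114;98m🬆[38;2;24;12;23m[48;2;29;103;88m🬀[38;2;31;112;96m[48;2;15;37;35m🬄[38;2;24;12;23m[48;2;22;10;20m🬂[38;2;24;12;23m[48;2;22;10;20m🬂[38;2;24;12;23m[48;2;22;10;20m🬂[0m
[38;2;21;10;19m[48;2;19;8;16m🬂[38;2;21;10;19m[48;2;19;8;16m🬂[38;2;21;10;19m[48;2;19;8;16m🬂[38;2;21;10;19m[48;2;19;8;16m🬂[38;2;12;44;38m[48;2;19;8;17m🬁[38;2;22;78;67m[48;2;19;8;16m🬂[38;2;21;75;64m[48;2;19;8;16m🬂[38;2;14;50;43m[48;2;16;11;16m🬀[38;2;21;10;19m[48;2;19;8;16m🬂[38;2;21;10;19m[48;2;19;8;16m🬂[38;2;21;10;19m[48;2;19;8;16m🬂[38;2;21;10;19m[48;2;19;8;16m🬂[0m
[38;2;18;7;14m[48;2;16;6;12m🬂[38;2;18;7;14m[48;2;16;6;12m🬂[38;2;18;7;14m[48;2;16;6;12m🬂[38;2;18;7;14m[48;2;16;6;12m🬂[38;2;18;7;14m[48;2;16;6;12m🬂[38;2;18;7;14m[48;2;16;6;12m🬂[38;2;18;7;14m[48;2;16;6;12m🬂[38;2;18;7;14m[48;2;16;6;12m🬂[38;2;18;7;14m[48;2;16;6;12m🬂[38;2;18;7;14m[48;2;16;6;12m🬂[38;2;18;7;14m[48;2;16;6;12m🬂[38;2;18;7;14m[48;2;16;6;12m🬂[0m
</frame>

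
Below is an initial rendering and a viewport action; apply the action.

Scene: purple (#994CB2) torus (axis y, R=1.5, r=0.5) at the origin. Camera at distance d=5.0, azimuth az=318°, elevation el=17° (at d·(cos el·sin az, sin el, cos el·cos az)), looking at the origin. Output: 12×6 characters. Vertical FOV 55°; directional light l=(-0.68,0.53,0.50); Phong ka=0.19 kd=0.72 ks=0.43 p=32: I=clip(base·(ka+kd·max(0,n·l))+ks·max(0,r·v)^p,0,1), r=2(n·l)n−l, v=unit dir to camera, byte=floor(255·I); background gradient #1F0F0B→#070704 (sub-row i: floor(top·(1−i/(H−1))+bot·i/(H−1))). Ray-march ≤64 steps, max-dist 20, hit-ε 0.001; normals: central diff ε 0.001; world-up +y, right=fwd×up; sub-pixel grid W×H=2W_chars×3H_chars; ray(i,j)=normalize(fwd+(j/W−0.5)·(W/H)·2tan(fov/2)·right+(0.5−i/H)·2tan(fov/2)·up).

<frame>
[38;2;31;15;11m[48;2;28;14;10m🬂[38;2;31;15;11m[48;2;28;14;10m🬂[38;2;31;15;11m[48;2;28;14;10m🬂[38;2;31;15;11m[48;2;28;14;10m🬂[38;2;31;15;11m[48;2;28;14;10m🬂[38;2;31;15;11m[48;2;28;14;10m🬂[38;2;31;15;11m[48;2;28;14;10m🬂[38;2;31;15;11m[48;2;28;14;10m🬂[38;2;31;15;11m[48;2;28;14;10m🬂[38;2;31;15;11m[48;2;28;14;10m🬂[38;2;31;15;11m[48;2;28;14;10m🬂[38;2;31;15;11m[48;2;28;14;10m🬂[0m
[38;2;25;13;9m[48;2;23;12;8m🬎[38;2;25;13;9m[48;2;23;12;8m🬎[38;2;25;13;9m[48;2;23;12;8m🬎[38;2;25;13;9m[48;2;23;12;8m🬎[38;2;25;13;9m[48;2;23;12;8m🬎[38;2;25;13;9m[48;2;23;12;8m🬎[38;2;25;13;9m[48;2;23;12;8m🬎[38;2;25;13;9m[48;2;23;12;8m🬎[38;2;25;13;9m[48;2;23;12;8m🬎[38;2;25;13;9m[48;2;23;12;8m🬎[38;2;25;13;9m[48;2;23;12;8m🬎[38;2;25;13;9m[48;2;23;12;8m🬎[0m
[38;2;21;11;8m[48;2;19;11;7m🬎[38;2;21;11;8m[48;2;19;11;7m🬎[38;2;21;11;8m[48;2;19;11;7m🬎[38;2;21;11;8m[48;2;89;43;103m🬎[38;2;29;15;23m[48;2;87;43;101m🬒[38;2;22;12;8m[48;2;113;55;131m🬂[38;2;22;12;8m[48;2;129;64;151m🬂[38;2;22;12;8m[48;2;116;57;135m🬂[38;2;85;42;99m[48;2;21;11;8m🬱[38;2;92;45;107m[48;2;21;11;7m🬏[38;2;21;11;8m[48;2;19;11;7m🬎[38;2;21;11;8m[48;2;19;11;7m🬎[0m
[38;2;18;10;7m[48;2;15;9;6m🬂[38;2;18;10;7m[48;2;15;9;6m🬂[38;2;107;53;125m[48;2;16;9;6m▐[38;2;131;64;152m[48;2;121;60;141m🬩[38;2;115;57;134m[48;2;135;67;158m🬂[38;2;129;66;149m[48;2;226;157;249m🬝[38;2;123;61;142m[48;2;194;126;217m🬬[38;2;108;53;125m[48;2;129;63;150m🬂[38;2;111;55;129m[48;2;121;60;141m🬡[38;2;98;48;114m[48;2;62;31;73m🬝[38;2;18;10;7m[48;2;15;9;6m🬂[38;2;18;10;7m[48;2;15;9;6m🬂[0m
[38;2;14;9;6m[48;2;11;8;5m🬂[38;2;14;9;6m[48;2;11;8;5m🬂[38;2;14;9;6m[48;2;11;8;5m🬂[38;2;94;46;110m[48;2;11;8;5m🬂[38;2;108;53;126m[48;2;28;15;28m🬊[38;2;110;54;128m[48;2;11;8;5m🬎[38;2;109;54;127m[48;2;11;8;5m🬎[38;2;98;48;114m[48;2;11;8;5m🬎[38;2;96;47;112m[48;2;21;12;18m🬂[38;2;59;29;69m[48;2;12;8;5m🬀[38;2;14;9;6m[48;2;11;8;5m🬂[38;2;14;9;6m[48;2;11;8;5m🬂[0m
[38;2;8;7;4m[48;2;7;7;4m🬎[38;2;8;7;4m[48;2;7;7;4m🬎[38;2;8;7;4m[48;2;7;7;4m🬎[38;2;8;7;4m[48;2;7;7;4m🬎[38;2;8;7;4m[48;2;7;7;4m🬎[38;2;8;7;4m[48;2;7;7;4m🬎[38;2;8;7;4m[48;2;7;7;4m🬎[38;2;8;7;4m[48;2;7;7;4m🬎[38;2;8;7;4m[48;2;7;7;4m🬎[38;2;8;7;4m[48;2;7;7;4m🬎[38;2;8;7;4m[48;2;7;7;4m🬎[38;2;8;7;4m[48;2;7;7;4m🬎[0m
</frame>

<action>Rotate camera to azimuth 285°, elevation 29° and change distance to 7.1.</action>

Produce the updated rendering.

<frame>
[38;2;31;15;11m[48;2;28;14;10m🬂[38;2;31;15;11m[48;2;28;14;10m🬂[38;2;31;15;11m[48;2;28;14;10m🬂[38;2;31;15;11m[48;2;28;14;10m🬂[38;2;31;15;11m[48;2;28;14;10m🬂[38;2;31;15;11m[48;2;28;14;10m🬂[38;2;31;15;11m[48;2;28;14;10m🬂[38;2;31;15;11m[48;2;28;14;10m🬂[38;2;31;15;11m[48;2;28;14;10m🬂[38;2;31;15;11m[48;2;28;14;10m🬂[38;2;31;15;11m[48;2;28;14;10m🬂[38;2;31;15;11m[48;2;28;14;10m🬂[0m
[38;2;25;13;9m[48;2;23;12;8m🬎[38;2;25;13;9m[48;2;23;12;8m🬎[38;2;25;13;9m[48;2;23;12;8m🬎[38;2;25;13;9m[48;2;23;12;8m🬎[38;2;25;13;9m[48;2;23;12;8m🬎[38;2;25;13;9m[48;2;23;12;8m🬎[38;2;25;13;9m[48;2;23;12;8m🬎[38;2;25;13;9m[48;2;23;12;8m🬎[38;2;25;13;9m[48;2;23;12;8m🬎[38;2;25;13;9m[48;2;23;12;8m🬎[38;2;25;13;9m[48;2;23;12;8m🬎[38;2;25;13;9m[48;2;23;12;8m🬎[0m
[38;2;21;11;8m[48;2;19;11;7m🬎[38;2;21;11;8m[48;2;19;11;7m🬎[38;2;21;11;8m[48;2;19;11;7m🬎[38;2;21;11;8m[48;2;19;11;7m🬎[38;2;29;15;21m[48;2;90;45;106m🬎[38;2;22;12;8m[48;2;121;59;141m🬂[38;2;22;12;8m[48;2;112;55;130m🬂[38;2;22;12;8m[48;2;75;36;87m🬂[38;2;92;45;107m[48;2;21;11;7m🬏[38;2;21;11;8m[48;2;19;11;7m🬎[38;2;21;11;8m[48;2;19;11;7m🬎[38;2;21;11;8m[48;2;19;11;7m🬎[0m
[38;2;18;10;7m[48;2;15;9;6m🬂[38;2;18;10;7m[48;2;15;9;6m🬂[38;2;18;10;7m[48;2;15;9;6m🬂[38;2;18;10;7m[48;2;15;9;6m🬂[38;2;81;40;94m[48;2;102;50;119m🬒[38;2;18;10;7m[48;2;112;55;131m🬂[38;2;44;22;42m[48;2;141;79;161m🬆[38;2;41;21;41m[48;2;131;67;152m🬂[38;2;119;59;139m[48;2;16;9;6m▌[38;2;18;10;7m[48;2;15;9;6m🬂[38;2;18;10;7m[48;2;15;9;6m🬂[38;2;18;10;7m[48;2;15;9;6m🬂[0m
[38;2;14;9;6m[48;2;11;8;5m🬂[38;2;14;9;6m[48;2;11;8;5m🬂[38;2;14;9;6m[48;2;11;8;5m🬂[38;2;14;9;6m[48;2;11;8;5m🬂[38;2;59;29;68m[48;2;12;8;5m🬁[38;2;104;52;121m[48;2;11;8;5m🬂[38;2;122;60;141m[48;2;11;8;5m🬂[38;2;104;51;121m[48;2;11;8;5m🬂[38;2;14;9;6m[48;2;11;8;5m🬂[38;2;14;9;6m[48;2;11;8;5m🬂[38;2;14;9;6m[48;2;11;8;5m🬂[38;2;14;9;6m[48;2;11;8;5m🬂[0m
[38;2;8;7;4m[48;2;7;7;4m🬎[38;2;8;7;4m[48;2;7;7;4m🬎[38;2;8;7;4m[48;2;7;7;4m🬎[38;2;8;7;4m[48;2;7;7;4m🬎[38;2;8;7;4m[48;2;7;7;4m🬎[38;2;8;7;4m[48;2;7;7;4m🬎[38;2;8;7;4m[48;2;7;7;4m🬎[38;2;8;7;4m[48;2;7;7;4m🬎[38;2;8;7;4m[48;2;7;7;4m🬎[38;2;8;7;4m[48;2;7;7;4m🬎[38;2;8;7;4m[48;2;7;7;4m🬎[38;2;8;7;4m[48;2;7;7;4m🬎[0m
</frame>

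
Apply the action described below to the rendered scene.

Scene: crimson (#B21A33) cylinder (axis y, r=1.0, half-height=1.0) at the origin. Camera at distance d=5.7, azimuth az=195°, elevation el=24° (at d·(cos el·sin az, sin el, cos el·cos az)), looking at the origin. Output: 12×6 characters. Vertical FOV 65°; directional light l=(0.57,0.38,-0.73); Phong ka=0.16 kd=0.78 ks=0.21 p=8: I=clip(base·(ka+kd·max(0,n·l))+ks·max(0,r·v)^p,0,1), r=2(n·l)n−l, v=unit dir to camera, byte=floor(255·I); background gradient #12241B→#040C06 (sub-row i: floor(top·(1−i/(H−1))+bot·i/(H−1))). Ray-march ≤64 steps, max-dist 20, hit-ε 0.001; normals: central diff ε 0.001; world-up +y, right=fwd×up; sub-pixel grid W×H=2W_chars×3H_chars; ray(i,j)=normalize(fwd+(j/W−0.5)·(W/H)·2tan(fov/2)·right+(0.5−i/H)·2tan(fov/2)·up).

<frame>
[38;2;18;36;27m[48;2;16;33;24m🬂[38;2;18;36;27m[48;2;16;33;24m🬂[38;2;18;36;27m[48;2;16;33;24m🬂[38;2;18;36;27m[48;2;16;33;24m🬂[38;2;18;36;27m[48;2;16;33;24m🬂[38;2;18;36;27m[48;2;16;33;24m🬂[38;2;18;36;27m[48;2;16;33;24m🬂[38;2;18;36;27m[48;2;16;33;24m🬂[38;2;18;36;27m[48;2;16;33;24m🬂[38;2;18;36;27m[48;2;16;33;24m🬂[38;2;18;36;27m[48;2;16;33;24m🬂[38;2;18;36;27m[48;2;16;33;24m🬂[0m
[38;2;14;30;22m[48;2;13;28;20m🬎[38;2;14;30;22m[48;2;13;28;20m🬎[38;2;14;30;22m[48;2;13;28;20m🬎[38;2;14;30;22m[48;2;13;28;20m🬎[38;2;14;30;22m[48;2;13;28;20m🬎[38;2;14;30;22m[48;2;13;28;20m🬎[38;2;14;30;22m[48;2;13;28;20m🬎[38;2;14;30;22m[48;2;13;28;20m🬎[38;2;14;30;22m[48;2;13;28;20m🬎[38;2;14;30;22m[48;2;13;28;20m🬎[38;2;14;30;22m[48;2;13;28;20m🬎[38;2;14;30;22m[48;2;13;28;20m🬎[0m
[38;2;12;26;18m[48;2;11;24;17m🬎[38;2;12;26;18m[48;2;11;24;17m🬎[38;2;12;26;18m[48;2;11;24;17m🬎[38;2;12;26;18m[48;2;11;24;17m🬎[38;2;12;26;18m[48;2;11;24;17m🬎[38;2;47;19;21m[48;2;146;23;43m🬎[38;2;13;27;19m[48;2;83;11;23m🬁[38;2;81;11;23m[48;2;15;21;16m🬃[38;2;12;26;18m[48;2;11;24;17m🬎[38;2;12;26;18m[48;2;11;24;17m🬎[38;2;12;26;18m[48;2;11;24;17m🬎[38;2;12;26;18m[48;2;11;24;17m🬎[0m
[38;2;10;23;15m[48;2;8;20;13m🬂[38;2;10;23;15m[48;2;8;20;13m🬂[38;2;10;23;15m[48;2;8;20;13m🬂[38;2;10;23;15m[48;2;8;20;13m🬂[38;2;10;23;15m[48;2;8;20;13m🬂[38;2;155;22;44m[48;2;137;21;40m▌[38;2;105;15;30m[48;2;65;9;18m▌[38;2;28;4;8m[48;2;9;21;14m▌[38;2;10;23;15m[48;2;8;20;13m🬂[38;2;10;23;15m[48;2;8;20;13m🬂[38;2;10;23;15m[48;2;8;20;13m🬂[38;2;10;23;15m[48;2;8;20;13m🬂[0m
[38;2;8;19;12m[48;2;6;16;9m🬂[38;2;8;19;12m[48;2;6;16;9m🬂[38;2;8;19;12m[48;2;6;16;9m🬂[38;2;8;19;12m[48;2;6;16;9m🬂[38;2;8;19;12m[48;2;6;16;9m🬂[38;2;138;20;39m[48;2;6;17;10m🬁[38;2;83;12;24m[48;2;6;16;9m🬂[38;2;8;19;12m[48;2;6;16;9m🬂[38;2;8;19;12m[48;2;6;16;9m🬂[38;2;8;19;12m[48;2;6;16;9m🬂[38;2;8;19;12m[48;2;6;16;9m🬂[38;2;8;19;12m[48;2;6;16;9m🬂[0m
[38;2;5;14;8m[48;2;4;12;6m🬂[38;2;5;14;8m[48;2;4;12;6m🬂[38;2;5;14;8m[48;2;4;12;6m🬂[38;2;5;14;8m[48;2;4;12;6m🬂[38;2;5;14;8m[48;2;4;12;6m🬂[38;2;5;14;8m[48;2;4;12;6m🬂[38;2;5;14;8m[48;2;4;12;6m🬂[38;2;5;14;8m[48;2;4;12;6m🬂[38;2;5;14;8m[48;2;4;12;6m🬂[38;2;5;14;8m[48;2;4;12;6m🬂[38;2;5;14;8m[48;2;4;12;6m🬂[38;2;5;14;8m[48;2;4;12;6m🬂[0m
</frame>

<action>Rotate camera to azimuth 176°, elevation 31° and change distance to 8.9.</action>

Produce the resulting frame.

<frame>
[38;2;18;36;27m[48;2;16;33;24m🬂[38;2;18;36;27m[48;2;16;33;24m🬂[38;2;18;36;27m[48;2;16;33;24m🬂[38;2;18;36;27m[48;2;16;33;24m🬂[38;2;18;36;27m[48;2;16;33;24m🬂[38;2;18;36;27m[48;2;16;33;24m🬂[38;2;18;36;27m[48;2;16;33;24m🬂[38;2;18;36;27m[48;2;16;33;24m🬂[38;2;18;36;27m[48;2;16;33;24m🬂[38;2;18;36;27m[48;2;16;33;24m🬂[38;2;18;36;27m[48;2;16;33;24m🬂[38;2;18;36;27m[48;2;16;33;24m🬂[0m
[38;2;14;30;22m[48;2;13;28;20m🬎[38;2;14;30;22m[48;2;13;28;20m🬎[38;2;14;30;22m[48;2;13;28;20m🬎[38;2;14;30;22m[48;2;13;28;20m🬎[38;2;14;30;22m[48;2;13;28;20m🬎[38;2;14;30;22m[48;2;13;28;20m🬎[38;2;14;30;22m[48;2;13;28;20m🬎[38;2;14;30;22m[48;2;13;28;20m🬎[38;2;14;30;22m[48;2;13;28;20m🬎[38;2;14;30;22m[48;2;13;28;20m🬎[38;2;14;30;22m[48;2;13;28;20m🬎[38;2;14;30;22m[48;2;13;28;20m🬎[0m
[38;2;12;26;18m[48;2;11;24;17m🬎[38;2;12;26;18m[48;2;11;24;17m🬎[38;2;12;26;18m[48;2;11;24;17m🬎[38;2;12;26;18m[48;2;11;24;17m🬎[38;2;12;26;18m[48;2;11;24;17m🬎[38;2;12;26;18m[48;2;81;11;23m🬝[38;2;81;11;23m[48;2;12;26;18m🬱[38;2;12;26;18m[48;2;11;24;17m🬎[38;2;12;26;18m[48;2;11;24;17m🬎[38;2;12;26;18m[48;2;11;24;17m🬎[38;2;12;26;18m[48;2;11;24;17m🬎[38;2;12;26;18m[48;2;11;24;17m🬎[0m
[38;2;10;23;15m[48;2;8;20;13m🬂[38;2;10;23;15m[48;2;8;20;13m🬂[38;2;10;23;15m[48;2;8;20;13m🬂[38;2;10;23;15m[48;2;8;20;13m🬂[38;2;10;23;15m[48;2;8;20;13m🬂[38;2;156;22;44m[48;2;9;21;14m▐[38;2;135;19;38m[48;2;71;10;20m▌[38;2;10;23;15m[48;2;8;20;13m🬂[38;2;10;23;15m[48;2;8;20;13m🬂[38;2;10;23;15m[48;2;8;20;13m🬂[38;2;10;23;15m[48;2;8;20;13m🬂[38;2;10;23;15m[48;2;8;20;13m🬂[0m
[38;2;8;19;12m[48;2;6;16;9m🬂[38;2;8;19;12m[48;2;6;16;9m🬂[38;2;8;19;12m[48;2;6;16;9m🬂[38;2;8;19;12m[48;2;6;16;9m🬂[38;2;8;19;12m[48;2;6;16;9m🬂[38;2;8;19;12m[48;2;6;16;9m🬂[38;2;8;19;12m[48;2;6;16;9m🬂[38;2;8;19;12m[48;2;6;16;9m🬂[38;2;8;19;12m[48;2;6;16;9m🬂[38;2;8;19;12m[48;2;6;16;9m🬂[38;2;8;19;12m[48;2;6;16;9m🬂[38;2;8;19;12m[48;2;6;16;9m🬂[0m
[38;2;5;14;8m[48;2;4;12;6m🬂[38;2;5;14;8m[48;2;4;12;6m🬂[38;2;5;14;8m[48;2;4;12;6m🬂[38;2;5;14;8m[48;2;4;12;6m🬂[38;2;5;14;8m[48;2;4;12;6m🬂[38;2;5;14;8m[48;2;4;12;6m🬂[38;2;5;14;8m[48;2;4;12;6m🬂[38;2;5;14;8m[48;2;4;12;6m🬂[38;2;5;14;8m[48;2;4;12;6m🬂[38;2;5;14;8m[48;2;4;12;6m🬂[38;2;5;14;8m[48;2;4;12;6m🬂[38;2;5;14;8m[48;2;4;12;6m🬂[0m
</frame>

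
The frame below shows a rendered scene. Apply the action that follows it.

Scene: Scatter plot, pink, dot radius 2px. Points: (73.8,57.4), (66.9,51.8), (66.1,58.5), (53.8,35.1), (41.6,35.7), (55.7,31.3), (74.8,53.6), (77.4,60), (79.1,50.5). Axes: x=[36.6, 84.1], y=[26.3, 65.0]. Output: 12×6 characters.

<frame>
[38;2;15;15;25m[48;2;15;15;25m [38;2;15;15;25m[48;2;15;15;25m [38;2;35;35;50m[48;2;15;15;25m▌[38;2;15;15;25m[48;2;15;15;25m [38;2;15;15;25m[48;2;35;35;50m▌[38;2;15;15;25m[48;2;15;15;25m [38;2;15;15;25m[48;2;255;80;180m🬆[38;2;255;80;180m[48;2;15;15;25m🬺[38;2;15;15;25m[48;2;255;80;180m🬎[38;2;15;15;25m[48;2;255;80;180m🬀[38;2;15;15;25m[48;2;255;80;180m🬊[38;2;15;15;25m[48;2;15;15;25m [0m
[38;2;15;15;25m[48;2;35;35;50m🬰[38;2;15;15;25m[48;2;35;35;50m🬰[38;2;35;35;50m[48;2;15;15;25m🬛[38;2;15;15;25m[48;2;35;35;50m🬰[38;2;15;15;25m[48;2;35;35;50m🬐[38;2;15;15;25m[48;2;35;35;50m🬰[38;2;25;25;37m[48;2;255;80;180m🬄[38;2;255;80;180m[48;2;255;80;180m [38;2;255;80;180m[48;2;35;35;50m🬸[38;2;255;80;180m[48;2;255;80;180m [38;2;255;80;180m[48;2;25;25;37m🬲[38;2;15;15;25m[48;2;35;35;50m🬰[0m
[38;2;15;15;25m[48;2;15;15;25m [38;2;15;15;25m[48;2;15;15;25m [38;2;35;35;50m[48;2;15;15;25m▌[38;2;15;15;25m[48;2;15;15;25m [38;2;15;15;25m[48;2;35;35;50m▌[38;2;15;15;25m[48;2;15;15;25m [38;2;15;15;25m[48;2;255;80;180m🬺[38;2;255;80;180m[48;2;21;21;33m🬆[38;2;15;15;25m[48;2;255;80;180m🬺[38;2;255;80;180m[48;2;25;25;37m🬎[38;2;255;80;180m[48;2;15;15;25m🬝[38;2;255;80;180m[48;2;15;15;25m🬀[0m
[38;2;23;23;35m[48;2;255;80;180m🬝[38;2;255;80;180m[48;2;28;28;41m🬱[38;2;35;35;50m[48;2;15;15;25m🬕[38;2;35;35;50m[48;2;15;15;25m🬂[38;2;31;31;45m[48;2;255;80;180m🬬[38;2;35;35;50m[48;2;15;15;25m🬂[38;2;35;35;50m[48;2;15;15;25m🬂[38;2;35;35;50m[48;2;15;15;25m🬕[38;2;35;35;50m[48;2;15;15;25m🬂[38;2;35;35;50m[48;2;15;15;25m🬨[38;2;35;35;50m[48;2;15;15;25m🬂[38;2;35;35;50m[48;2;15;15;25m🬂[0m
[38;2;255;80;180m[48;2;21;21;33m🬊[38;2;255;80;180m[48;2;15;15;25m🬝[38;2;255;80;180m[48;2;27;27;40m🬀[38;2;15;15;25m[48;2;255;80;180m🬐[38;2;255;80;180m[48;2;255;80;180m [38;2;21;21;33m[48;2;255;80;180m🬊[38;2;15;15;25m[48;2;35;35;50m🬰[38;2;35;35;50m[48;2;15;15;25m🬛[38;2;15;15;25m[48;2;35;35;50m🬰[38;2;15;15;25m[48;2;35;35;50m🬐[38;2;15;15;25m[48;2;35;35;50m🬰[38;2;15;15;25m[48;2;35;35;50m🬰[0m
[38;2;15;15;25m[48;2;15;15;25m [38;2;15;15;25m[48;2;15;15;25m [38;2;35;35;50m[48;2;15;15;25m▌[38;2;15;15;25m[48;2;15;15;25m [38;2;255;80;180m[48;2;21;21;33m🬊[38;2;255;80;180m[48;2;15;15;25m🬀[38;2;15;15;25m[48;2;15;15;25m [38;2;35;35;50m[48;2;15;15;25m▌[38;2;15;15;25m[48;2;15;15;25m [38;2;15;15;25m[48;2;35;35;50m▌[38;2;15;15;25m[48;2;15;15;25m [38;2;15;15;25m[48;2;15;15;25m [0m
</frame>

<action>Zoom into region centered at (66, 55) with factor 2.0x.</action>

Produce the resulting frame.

<frame>
[38;2;15;15;25m[48;2;15;15;25m [38;2;15;15;25m[48;2;15;15;25m [38;2;35;35;50m[48;2;15;15;25m▌[38;2;15;15;25m[48;2;15;15;25m [38;2;15;15;25m[48;2;35;35;50m▌[38;2;15;15;25m[48;2;15;15;25m [38;2;15;15;25m[48;2;15;15;25m [38;2;35;35;50m[48;2;15;15;25m▌[38;2;15;15;25m[48;2;15;15;25m [38;2;15;15;25m[48;2;35;35;50m▌[38;2;15;15;25m[48;2;15;15;25m [38;2;15;15;25m[48;2;255;80;180m🬬[0m
[38;2;15;15;25m[48;2;35;35;50m🬰[38;2;15;15;25m[48;2;35;35;50m🬰[38;2;35;35;50m[48;2;15;15;25m🬛[38;2;15;15;25m[48;2;35;35;50m🬰[38;2;27;27;40m[48;2;255;80;180m🬝[38;2;15;15;25m[48;2;255;80;180m🬀[38;2;21;21;33m[48;2;255;80;180m🬊[38;2;35;35;50m[48;2;15;15;25m🬛[38;2;15;15;25m[48;2;35;35;50m🬰[38;2;28;28;41m[48;2;255;80;180m🬆[38;2;15;15;25m[48;2;255;80;180m🬀[38;2;255;80;180m[48;2;255;80;180m [0m
[38;2;15;15;25m[48;2;15;15;25m [38;2;15;15;25m[48;2;15;15;25m [38;2;35;35;50m[48;2;15;15;25m▌[38;2;15;15;25m[48;2;15;15;25m [38;2;15;15;25m[48;2;35;35;50m▌[38;2;255;80;180m[48;2;15;15;25m🬊[38;2;255;80;180m[48;2;15;15;25m🬀[38;2;35;35;50m[48;2;15;15;25m▌[38;2;15;15;25m[48;2;255;80;180m🬺[38;2;255;80;180m[48;2;15;15;25m🬬[38;2;255;80;180m[48;2;15;15;25m🬴[38;2;255;80;180m[48;2;15;15;25m🬀[0m
[38;2;35;35;50m[48;2;15;15;25m🬂[38;2;35;35;50m[48;2;15;15;25m🬂[38;2;35;35;50m[48;2;15;15;25m🬕[38;2;35;35;50m[48;2;15;15;25m🬂[38;2;35;35;50m[48;2;15;15;25m🬨[38;2;28;28;41m[48;2;255;80;180m🬆[38;2;255;80;180m[48;2;35;35;50m🬺[38;2;27;27;40m[48;2;255;80;180m🬬[38;2;35;35;50m[48;2;15;15;25m🬂[38;2;255;80;180m[48;2;21;21;33m🬊[38;2;255;80;180m[48;2;15;15;25m🬝[38;2;255;80;180m[48;2;19;19;30m🬀[0m
[38;2;15;15;25m[48;2;35;35;50m🬰[38;2;15;15;25m[48;2;35;35;50m🬰[38;2;35;35;50m[48;2;15;15;25m🬛[38;2;15;15;25m[48;2;35;35;50m🬰[38;2;15;15;25m[48;2;35;35;50m🬐[38;2;23;23;35m[48;2;255;80;180m🬺[38;2;255;80;180m[48;2;21;21;33m🬆[38;2;35;35;50m[48;2;15;15;25m🬛[38;2;15;15;25m[48;2;35;35;50m🬰[38;2;15;15;25m[48;2;35;35;50m🬐[38;2;15;15;25m[48;2;35;35;50m🬰[38;2;15;15;25m[48;2;35;35;50m🬰[0m
[38;2;15;15;25m[48;2;15;15;25m [38;2;15;15;25m[48;2;15;15;25m [38;2;35;35;50m[48;2;15;15;25m▌[38;2;15;15;25m[48;2;15;15;25m [38;2;15;15;25m[48;2;35;35;50m▌[38;2;15;15;25m[48;2;15;15;25m [38;2;15;15;25m[48;2;15;15;25m [38;2;35;35;50m[48;2;15;15;25m▌[38;2;15;15;25m[48;2;15;15;25m [38;2;15;15;25m[48;2;35;35;50m▌[38;2;15;15;25m[48;2;15;15;25m [38;2;15;15;25m[48;2;15;15;25m [0m
</frame>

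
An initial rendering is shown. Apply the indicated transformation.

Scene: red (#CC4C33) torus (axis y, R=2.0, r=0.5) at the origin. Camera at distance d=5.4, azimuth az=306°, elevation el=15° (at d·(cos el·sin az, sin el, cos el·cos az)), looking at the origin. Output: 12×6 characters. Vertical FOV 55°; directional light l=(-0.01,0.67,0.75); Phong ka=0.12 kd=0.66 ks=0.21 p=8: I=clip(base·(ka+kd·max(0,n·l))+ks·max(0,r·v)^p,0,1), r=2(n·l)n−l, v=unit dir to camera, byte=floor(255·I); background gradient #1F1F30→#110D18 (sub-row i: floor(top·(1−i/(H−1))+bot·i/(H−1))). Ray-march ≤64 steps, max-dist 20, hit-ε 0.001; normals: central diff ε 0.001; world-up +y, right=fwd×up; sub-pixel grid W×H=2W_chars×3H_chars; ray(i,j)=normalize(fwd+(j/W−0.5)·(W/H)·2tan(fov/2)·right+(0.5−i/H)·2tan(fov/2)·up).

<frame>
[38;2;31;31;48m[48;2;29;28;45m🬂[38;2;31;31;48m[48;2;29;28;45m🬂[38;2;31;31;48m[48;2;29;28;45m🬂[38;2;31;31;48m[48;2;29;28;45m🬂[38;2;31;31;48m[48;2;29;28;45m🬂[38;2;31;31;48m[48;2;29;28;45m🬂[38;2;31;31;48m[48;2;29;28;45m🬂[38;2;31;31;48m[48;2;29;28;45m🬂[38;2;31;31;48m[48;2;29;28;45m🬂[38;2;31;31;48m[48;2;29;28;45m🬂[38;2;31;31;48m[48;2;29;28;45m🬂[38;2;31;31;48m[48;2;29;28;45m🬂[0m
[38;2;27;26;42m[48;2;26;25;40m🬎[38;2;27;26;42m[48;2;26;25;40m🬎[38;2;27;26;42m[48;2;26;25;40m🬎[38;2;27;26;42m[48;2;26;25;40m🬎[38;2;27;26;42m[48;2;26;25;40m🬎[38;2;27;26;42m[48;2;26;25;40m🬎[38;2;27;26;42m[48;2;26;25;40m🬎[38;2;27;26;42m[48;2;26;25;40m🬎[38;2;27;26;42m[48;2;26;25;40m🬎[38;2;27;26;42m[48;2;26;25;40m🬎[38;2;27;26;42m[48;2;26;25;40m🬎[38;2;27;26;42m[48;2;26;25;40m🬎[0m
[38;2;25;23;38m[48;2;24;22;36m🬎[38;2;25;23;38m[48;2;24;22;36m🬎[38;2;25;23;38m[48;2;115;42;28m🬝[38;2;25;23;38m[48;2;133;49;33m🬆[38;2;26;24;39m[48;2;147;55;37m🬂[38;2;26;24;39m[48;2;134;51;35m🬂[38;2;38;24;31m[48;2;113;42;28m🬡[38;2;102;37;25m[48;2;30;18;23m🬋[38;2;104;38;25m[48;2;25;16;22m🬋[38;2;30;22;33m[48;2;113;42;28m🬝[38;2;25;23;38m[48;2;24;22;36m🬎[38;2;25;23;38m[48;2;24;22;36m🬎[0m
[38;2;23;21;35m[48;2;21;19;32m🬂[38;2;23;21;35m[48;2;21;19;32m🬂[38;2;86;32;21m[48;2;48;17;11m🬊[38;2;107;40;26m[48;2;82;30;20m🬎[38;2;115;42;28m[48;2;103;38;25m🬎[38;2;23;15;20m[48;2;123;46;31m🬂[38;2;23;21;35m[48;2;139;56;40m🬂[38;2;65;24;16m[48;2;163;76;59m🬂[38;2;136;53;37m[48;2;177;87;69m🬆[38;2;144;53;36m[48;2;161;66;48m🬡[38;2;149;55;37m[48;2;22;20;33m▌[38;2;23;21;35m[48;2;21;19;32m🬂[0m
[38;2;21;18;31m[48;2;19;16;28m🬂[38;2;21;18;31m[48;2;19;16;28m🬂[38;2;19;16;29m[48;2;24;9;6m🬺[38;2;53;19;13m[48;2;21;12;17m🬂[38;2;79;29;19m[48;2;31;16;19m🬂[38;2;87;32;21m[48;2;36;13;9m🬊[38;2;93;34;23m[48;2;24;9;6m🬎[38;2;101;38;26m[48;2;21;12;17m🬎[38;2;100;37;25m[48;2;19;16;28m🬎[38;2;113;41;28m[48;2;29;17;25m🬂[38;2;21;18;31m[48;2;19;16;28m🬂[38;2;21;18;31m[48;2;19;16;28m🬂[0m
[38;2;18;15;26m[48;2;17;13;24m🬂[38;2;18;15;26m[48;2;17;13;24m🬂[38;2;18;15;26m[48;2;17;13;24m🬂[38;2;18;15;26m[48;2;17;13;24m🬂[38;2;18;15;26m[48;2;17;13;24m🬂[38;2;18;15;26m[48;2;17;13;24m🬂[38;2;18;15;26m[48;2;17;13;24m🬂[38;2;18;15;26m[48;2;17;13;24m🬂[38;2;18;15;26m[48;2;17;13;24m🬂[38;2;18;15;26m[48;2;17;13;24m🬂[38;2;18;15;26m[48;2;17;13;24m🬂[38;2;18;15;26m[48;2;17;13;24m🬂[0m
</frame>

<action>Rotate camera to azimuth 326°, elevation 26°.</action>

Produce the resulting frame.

<frame>
[38;2;31;31;48m[48;2;29;28;45m🬂[38;2;31;31;48m[48;2;29;28;45m🬂[38;2;31;31;48m[48;2;29;28;45m🬂[38;2;31;31;48m[48;2;29;28;45m🬂[38;2;31;31;48m[48;2;29;28;45m🬂[38;2;31;31;48m[48;2;29;28;45m🬂[38;2;31;31;48m[48;2;29;28;45m🬂[38;2;31;31;48m[48;2;29;28;45m🬂[38;2;31;31;48m[48;2;29;28;45m🬂[38;2;31;31;48m[48;2;29;28;45m🬂[38;2;31;31;48m[48;2;29;28;45m🬂[38;2;31;31;48m[48;2;29;28;45m🬂[0m
[38;2;27;26;42m[48;2;26;25;40m🬎[38;2;27;26;42m[48;2;26;25;40m🬎[38;2;27;26;42m[48;2;26;25;40m🬎[38;2;27;26;42m[48;2;26;25;40m🬎[38;2;27;26;42m[48;2;26;25;40m🬎[38;2;27;26;42m[48;2;26;25;40m🬎[38;2;27;26;42m[48;2;26;25;40m🬎[38;2;27;26;42m[48;2;26;25;40m🬎[38;2;27;26;42m[48;2;26;25;40m🬎[38;2;27;26;42m[48;2;26;25;40m🬎[38;2;27;26;42m[48;2;26;25;40m🬎[38;2;27;26;42m[48;2;26;25;40m🬎[0m
[38;2;25;23;38m[48;2;24;22;36m🬎[38;2;25;23;38m[48;2;24;22;36m🬎[38;2;25;23;38m[48;2;115;42;28m🬝[38;2;26;24;39m[48;2;126;47;31m🬂[38;2;26;24;39m[48;2;132;50;33m🬀[38;2;155;64;46m[48;2;58;21;14m🬎[38;2;131;49;33m[48;2;24;9;6m🬎[38;2;108;40;26m[48;2;24;9;6m🬎[38;2;89;33;22m[48;2;27;17;23m🬋[38;2;98;36;24m[48;2;25;23;38m🬱[38;2;25;23;38m[48;2;24;22;36m🬎[38;2;25;23;38m[48;2;24;22;36m🬎[0m
[38;2;23;21;35m[48;2;21;19;32m🬂[38;2;23;21;35m[48;2;21;19;32m🬂[38;2;114;42;28m[48;2;96;35;24m▐[38;2;93;34;23m[48;2;117;43;28m🬉[38;2;22;20;34m[48;2;119;44;29m🬎[38;2;22;20;34m[48;2;107;39;26m🬎[38;2;22;20;34m[48;2;102;37;25m🬎[38;2;22;20;34m[48;2;114;42;28m🬎[38;2;23;16;24m[48;2;117;43;29m🬆[38;2;64;23;16m[48;2;136;50;33m🬀[38;2;151;56;37m[48;2;22;20;33m▌[38;2;23;21;35m[48;2;21;19;32m🬂[0m
[38;2;21;18;31m[48;2;19;16;28m🬂[38;2;21;18;31m[48;2;19;16;28m🬂[38;2;83;30;20m[48;2;19;16;28m🬊[38;2;117;43;28m[48;2;78;29;19m🬎[38;2;133;49;33m[48;2;113;42;28m🬎[38;2;150;61;43m[48;2;134;50;33m🬋[38;2;183;90;71m[48;2;143;54;37m🬋[38;2;206;110;91m[48;2;150;58;41m🬋[38;2;176;78;59m[48;2;146;56;38m🬆[38;2;146;55;37m[48;2;19;16;28m🬝[38;2;145;54;36m[48;2;19;16;29m🬀[38;2;21;18;31m[48;2;19;16;28m🬂[0m
[38;2;18;15;26m[48;2;17;13;24m🬂[38;2;18;15;26m[48;2;17;13;24m🬂[38;2;18;15;26m[48;2;17;13;24m🬂[38;2;18;15;26m[48;2;17;13;24m🬂[38;2;70;26;17m[48;2;17;13;24m🬂[38;2;99;36;24m[48;2;17;13;24m🬂[38;2;110;40;27m[48;2;17;13;24m🬂[38;2;108;40;26m[48;2;17;13;24m🬂[38;2;92;34;23m[48;2;17;13;24m🬀[38;2;18;15;26m[48;2;17;13;24m🬂[38;2;18;15;26m[48;2;17;13;24m🬂[38;2;18;15;26m[48;2;17;13;24m🬂[0m
</frame>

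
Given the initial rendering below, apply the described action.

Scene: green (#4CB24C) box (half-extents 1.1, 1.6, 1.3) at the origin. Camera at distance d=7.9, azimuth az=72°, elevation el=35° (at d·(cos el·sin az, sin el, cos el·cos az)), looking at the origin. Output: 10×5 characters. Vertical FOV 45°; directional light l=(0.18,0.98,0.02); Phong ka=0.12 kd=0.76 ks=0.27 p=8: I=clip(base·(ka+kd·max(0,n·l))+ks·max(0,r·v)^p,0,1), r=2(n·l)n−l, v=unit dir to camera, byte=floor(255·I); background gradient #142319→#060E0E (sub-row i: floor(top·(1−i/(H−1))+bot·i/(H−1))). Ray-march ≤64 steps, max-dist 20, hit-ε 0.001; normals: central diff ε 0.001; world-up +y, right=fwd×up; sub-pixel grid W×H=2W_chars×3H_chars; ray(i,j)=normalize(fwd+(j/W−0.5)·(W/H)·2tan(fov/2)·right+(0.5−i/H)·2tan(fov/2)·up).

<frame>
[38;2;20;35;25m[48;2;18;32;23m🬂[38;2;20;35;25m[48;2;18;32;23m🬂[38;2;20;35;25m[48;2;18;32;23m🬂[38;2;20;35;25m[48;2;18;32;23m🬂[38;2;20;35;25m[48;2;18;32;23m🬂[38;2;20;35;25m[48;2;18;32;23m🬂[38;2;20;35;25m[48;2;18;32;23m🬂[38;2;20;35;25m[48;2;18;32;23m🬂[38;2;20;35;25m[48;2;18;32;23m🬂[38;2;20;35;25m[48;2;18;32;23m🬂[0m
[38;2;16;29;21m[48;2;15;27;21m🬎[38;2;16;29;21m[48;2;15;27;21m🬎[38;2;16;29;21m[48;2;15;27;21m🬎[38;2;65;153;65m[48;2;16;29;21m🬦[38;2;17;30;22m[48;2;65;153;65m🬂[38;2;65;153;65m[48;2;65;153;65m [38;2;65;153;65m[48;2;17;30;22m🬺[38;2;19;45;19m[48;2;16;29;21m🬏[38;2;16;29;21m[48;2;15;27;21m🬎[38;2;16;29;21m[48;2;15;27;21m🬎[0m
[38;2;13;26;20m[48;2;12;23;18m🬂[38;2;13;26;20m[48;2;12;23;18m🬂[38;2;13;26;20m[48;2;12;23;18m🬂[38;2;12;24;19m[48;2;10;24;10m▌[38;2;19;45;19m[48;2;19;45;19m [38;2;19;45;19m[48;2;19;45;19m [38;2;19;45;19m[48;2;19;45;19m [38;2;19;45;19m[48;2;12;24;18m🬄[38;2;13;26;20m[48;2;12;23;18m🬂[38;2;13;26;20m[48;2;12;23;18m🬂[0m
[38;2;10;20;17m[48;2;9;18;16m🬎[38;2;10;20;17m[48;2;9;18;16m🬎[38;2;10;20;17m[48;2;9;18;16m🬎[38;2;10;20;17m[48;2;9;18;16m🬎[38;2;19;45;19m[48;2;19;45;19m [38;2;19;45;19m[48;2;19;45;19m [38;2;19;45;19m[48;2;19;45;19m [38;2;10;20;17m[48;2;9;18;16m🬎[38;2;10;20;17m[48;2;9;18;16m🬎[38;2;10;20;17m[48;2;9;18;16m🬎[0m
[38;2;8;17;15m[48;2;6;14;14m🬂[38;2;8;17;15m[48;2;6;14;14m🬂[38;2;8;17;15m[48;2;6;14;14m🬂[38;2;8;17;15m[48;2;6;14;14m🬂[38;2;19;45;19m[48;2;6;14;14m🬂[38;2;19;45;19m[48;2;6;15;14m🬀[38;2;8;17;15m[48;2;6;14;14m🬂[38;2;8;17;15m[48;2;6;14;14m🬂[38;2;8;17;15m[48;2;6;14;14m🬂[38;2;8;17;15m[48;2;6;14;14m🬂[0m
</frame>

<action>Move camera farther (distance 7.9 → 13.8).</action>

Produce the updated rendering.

<frame>
[38;2;20;35;25m[48;2;18;32;23m🬂[38;2;20;35;25m[48;2;18;32;23m🬂[38;2;20;35;25m[48;2;18;32;23m🬂[38;2;20;35;25m[48;2;18;32;23m🬂[38;2;20;35;25m[48;2;18;32;23m🬂[38;2;20;35;25m[48;2;18;32;23m🬂[38;2;20;35;25m[48;2;18;32;23m🬂[38;2;20;35;25m[48;2;18;32;23m🬂[38;2;20;35;25m[48;2;18;32;23m🬂[38;2;20;35;25m[48;2;18;32;23m🬂[0m
[38;2;16;29;21m[48;2;15;27;21m🬎[38;2;16;29;21m[48;2;15;27;21m🬎[38;2;16;29;21m[48;2;15;27;21m🬎[38;2;16;29;21m[48;2;15;27;21m🬎[38;2;16;29;21m[48;2;15;27;21m🬎[38;2;16;29;21m[48;2;65;153;65m🬎[38;2;16;29;21m[48;2;15;27;21m🬎[38;2;16;29;21m[48;2;15;27;21m🬎[38;2;16;29;21m[48;2;15;27;21m🬎[38;2;16;29;21m[48;2;15;27;21m🬎[0m
[38;2;13;26;20m[48;2;12;23;18m🬂[38;2;13;26;20m[48;2;12;23;18m🬂[38;2;13;26;20m[48;2;12;23;18m🬂[38;2;13;26;20m[48;2;12;23;18m🬂[38;2;14;32;17m[48;2;65;153;65m🬺[38;2;65;153;65m[48;2;19;45;19m🬂[38;2;65;153;65m[48;2;15;32;19m🬀[38;2;13;26;20m[48;2;12;23;18m🬂[38;2;13;26;20m[48;2;12;23;18m🬂[38;2;13;26;20m[48;2;12;23;18m🬂[0m
[38;2;10;20;17m[48;2;9;18;16m🬎[38;2;10;20;17m[48;2;9;18;16m🬎[38;2;10;20;17m[48;2;9;18;16m🬎[38;2;10;20;17m[48;2;9;18;16m🬎[38;2;19;45;19m[48;2;9;19;16m🬉[38;2;19;45;19m[48;2;9;18;16m🬆[38;2;19;45;19m[48;2;9;19;16m🬀[38;2;10;20;17m[48;2;9;18;16m🬎[38;2;10;20;17m[48;2;9;18;16m🬎[38;2;10;20;17m[48;2;9;18;16m🬎[0m
[38;2;8;17;15m[48;2;6;14;14m🬂[38;2;8;17;15m[48;2;6;14;14m🬂[38;2;8;17;15m[48;2;6;14;14m🬂[38;2;8;17;15m[48;2;6;14;14m🬂[38;2;8;17;15m[48;2;6;14;14m🬂[38;2;8;17;15m[48;2;6;14;14m🬂[38;2;8;17;15m[48;2;6;14;14m🬂[38;2;8;17;15m[48;2;6;14;14m🬂[38;2;8;17;15m[48;2;6;14;14m🬂[38;2;8;17;15m[48;2;6;14;14m🬂[0m
</frame>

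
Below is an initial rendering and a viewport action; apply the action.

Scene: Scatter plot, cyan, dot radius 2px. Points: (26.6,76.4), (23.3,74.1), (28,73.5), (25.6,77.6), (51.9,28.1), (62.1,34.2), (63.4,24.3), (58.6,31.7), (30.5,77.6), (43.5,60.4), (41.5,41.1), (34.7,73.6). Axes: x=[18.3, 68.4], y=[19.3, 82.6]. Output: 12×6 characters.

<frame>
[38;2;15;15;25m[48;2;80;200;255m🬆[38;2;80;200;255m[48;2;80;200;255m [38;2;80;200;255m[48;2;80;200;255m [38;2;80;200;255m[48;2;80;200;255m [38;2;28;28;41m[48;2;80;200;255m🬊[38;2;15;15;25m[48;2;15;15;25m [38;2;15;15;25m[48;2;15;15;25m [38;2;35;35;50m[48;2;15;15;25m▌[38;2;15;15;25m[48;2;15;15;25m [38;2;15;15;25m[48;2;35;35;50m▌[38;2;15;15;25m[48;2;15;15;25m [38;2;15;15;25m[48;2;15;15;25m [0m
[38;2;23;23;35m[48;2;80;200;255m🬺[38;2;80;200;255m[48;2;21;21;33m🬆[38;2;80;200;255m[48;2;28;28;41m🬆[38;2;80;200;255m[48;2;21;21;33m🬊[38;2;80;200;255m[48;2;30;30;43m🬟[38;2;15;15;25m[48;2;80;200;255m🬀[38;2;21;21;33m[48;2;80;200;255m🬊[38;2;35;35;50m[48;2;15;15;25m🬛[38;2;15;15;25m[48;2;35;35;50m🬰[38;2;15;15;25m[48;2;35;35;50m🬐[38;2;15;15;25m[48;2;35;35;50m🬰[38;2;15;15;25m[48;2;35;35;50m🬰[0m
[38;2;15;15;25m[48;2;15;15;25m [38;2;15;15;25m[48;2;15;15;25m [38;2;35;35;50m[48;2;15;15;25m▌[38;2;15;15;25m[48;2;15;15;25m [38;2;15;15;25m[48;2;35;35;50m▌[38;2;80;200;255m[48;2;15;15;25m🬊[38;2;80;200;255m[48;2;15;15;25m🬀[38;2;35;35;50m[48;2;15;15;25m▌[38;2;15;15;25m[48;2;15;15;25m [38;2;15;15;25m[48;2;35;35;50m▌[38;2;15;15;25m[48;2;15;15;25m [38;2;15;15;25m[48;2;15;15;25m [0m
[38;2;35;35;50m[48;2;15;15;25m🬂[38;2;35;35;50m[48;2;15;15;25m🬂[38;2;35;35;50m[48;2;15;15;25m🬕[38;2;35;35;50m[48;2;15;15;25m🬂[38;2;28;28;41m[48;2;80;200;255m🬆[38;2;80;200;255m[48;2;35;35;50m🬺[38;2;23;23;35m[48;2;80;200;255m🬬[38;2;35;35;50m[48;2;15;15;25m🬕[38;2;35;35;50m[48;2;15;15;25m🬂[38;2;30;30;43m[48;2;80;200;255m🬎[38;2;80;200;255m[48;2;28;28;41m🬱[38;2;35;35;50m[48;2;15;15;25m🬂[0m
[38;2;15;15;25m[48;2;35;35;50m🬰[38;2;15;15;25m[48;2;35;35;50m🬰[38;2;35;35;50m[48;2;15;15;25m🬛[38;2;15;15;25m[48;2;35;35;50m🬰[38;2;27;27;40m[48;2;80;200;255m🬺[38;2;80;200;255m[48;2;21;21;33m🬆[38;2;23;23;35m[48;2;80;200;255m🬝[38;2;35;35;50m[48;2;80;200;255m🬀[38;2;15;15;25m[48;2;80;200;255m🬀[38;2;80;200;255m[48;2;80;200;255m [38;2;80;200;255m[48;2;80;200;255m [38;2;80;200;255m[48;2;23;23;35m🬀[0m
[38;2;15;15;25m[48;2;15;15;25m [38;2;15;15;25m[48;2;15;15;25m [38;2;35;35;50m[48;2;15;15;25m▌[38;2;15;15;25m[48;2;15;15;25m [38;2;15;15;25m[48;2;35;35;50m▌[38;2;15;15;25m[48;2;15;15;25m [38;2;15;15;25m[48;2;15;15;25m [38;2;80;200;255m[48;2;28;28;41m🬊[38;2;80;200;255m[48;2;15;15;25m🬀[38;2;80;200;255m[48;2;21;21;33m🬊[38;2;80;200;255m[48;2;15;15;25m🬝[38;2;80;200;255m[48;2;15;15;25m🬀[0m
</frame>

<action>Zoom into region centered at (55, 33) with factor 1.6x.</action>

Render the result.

<frame>
[38;2;15;15;25m[48;2;15;15;25m [38;2;15;15;25m[48;2;15;15;25m [38;2;35;35;50m[48;2;15;15;25m▌[38;2;15;15;25m[48;2;15;15;25m [38;2;15;15;25m[48;2;35;35;50m▌[38;2;15;15;25m[48;2;15;15;25m [38;2;15;15;25m[48;2;15;15;25m [38;2;35;35;50m[48;2;15;15;25m▌[38;2;15;15;25m[48;2;15;15;25m [38;2;15;15;25m[48;2;35;35;50m▌[38;2;15;15;25m[48;2;15;15;25m [38;2;15;15;25m[48;2;15;15;25m [0m
[38;2;15;15;25m[48;2;80;200;255m🬀[38;2;21;21;33m[48;2;80;200;255m🬊[38;2;35;35;50m[48;2;15;15;25m🬛[38;2;15;15;25m[48;2;35;35;50m🬰[38;2;15;15;25m[48;2;35;35;50m🬐[38;2;15;15;25m[48;2;35;35;50m🬰[38;2;15;15;25m[48;2;35;35;50m🬰[38;2;35;35;50m[48;2;15;15;25m🬛[38;2;23;23;35m[48;2;80;200;255m🬬[38;2;15;15;25m[48;2;35;35;50m🬐[38;2;15;15;25m[48;2;35;35;50m🬰[38;2;15;15;25m[48;2;35;35;50m🬰[0m
[38;2;80;200;255m[48;2;15;15;25m🬊[38;2;80;200;255m[48;2;15;15;25m🬀[38;2;35;35;50m[48;2;15;15;25m▌[38;2;15;15;25m[48;2;15;15;25m [38;2;23;23;35m[48;2;80;200;255m🬝[38;2;15;15;25m[48;2;15;15;25m [38;2;15;15;25m[48;2;80;200;255m🬝[38;2;35;35;50m[48;2;80;200;255m🬀[38;2;80;200;255m[48;2;80;200;255m [38;2;27;27;40m[48;2;80;200;255m🬸[38;2;15;15;25m[48;2;15;15;25m [38;2;15;15;25m[48;2;15;15;25m [0m
[38;2;35;35;50m[48;2;15;15;25m🬂[38;2;35;35;50m[48;2;15;15;25m🬂[38;2;35;35;50m[48;2;15;15;25m🬕[38;2;23;23;35m[48;2;80;200;255m🬴[38;2;80;200;255m[48;2;80;200;255m [38;2;80;200;255m[48;2;25;25;37m🬛[38;2;80;200;255m[48;2;15;15;25m🬊[38;2;80;200;255m[48;2;15;15;25m🬝[38;2;80;200;255m[48;2;25;25;37m🬶[38;2;31;31;45m[48;2;80;200;255m🬬[38;2;35;35;50m[48;2;15;15;25m🬂[38;2;35;35;50m[48;2;15;15;25m🬂[0m
[38;2;15;15;25m[48;2;35;35;50m🬰[38;2;15;15;25m[48;2;35;35;50m🬰[38;2;35;35;50m[48;2;15;15;25m🬛[38;2;15;15;25m[48;2;35;35;50m🬰[38;2;27;27;40m[48;2;80;200;255m🬺[38;2;15;15;25m[48;2;35;35;50m🬰[38;2;15;15;25m[48;2;35;35;50m🬰[38;2;80;200;255m[48;2;31;31;45m🬁[38;2;80;200;255m[48;2;15;15;25m🬬[38;2;80;200;255m[48;2;28;28;41m🬆[38;2;15;15;25m[48;2;35;35;50m🬰[38;2;15;15;25m[48;2;35;35;50m🬰[0m
[38;2;15;15;25m[48;2;15;15;25m [38;2;15;15;25m[48;2;15;15;25m [38;2;35;35;50m[48;2;15;15;25m▌[38;2;15;15;25m[48;2;15;15;25m [38;2;15;15;25m[48;2;35;35;50m▌[38;2;15;15;25m[48;2;15;15;25m [38;2;15;15;25m[48;2;15;15;25m [38;2;35;35;50m[48;2;15;15;25m▌[38;2;15;15;25m[48;2;15;15;25m [38;2;15;15;25m[48;2;35;35;50m▌[38;2;15;15;25m[48;2;15;15;25m [38;2;15;15;25m[48;2;15;15;25m [0m
</frame>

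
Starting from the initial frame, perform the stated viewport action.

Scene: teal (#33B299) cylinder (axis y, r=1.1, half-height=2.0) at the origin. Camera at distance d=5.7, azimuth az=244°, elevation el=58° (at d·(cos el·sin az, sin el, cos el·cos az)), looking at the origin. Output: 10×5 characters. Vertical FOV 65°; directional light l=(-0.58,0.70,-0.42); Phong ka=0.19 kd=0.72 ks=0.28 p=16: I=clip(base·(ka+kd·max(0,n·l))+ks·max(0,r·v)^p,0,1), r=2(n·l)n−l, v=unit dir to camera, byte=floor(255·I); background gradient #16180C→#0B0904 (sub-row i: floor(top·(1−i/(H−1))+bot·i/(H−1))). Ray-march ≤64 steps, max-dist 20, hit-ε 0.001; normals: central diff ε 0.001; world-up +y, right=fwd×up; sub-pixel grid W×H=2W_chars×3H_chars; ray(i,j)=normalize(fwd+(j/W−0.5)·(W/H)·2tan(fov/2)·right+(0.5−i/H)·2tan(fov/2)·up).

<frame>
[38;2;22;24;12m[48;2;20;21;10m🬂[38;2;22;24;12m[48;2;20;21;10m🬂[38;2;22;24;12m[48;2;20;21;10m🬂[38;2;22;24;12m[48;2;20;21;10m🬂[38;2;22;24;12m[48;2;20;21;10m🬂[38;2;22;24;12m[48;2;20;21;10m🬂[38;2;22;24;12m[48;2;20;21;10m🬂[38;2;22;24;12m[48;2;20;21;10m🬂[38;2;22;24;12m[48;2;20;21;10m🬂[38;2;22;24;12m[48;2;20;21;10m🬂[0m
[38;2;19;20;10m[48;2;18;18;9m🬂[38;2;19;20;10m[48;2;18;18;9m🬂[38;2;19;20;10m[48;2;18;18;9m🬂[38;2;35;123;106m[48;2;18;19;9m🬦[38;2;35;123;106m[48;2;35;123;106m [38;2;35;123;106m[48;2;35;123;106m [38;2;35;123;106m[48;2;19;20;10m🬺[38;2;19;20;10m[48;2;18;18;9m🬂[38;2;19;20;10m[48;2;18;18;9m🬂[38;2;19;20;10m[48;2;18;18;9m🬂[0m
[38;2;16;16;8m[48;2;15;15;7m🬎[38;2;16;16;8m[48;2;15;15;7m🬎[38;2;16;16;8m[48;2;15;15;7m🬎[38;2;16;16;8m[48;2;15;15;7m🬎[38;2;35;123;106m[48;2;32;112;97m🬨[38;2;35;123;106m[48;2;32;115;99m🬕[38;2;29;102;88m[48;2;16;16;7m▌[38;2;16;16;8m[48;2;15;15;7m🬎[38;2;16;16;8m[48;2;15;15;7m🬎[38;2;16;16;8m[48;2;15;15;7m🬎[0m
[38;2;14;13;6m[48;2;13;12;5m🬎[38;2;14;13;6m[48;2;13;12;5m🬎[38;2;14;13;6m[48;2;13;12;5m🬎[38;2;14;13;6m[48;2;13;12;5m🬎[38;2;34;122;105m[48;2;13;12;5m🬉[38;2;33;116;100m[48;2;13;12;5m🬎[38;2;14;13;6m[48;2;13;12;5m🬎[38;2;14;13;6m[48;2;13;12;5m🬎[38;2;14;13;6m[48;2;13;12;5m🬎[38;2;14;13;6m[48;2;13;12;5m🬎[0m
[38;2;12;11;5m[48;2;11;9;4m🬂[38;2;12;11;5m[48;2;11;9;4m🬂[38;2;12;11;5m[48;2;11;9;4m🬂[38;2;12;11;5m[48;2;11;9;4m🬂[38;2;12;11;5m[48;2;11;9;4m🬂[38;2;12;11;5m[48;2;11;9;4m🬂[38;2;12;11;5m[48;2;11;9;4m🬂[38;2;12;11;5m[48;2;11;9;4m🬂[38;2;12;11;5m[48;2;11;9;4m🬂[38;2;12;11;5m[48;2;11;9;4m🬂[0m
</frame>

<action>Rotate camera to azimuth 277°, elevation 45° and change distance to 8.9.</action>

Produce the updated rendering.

<frame>
[38;2;22;24;12m[48;2;20;21;10m🬂[38;2;22;24;12m[48;2;20;21;10m🬂[38;2;22;24;12m[48;2;20;21;10m🬂[38;2;22;24;12m[48;2;20;21;10m🬂[38;2;22;24;12m[48;2;20;21;10m🬂[38;2;22;24;12m[48;2;20;21;10m🬂[38;2;22;24;12m[48;2;20;21;10m🬂[38;2;22;24;12m[48;2;20;21;10m🬂[38;2;22;24;12m[48;2;20;21;10m🬂[38;2;22;24;12m[48;2;20;21;10m🬂[0m
[38;2;19;20;10m[48;2;18;18;9m🬂[38;2;19;20;10m[48;2;18;18;9m🬂[38;2;19;20;10m[48;2;18;18;9m🬂[38;2;19;20;10m[48;2;18;18;9m🬂[38;2;18;19;9m[48;2;35;123;106m🬝[38;2;18;19;9m[48;2;35;123;106m🬎[38;2;19;20;10m[48;2;18;18;9m🬂[38;2;19;20;10m[48;2;18;18;9m🬂[38;2;19;20;10m[48;2;18;18;9m🬂[38;2;19;20;10m[48;2;18;18;9m🬂[0m
[38;2;16;16;8m[48;2;15;15;7m🬎[38;2;16;16;8m[48;2;15;15;7m🬎[38;2;16;16;8m[48;2;15;15;7m🬎[38;2;16;16;8m[48;2;15;15;7m🬎[38;2;16;16;7m[48;2;35;124;106m▌[38;2;31;112;96m[48;2;14;50;43m🬕[38;2;16;16;8m[48;2;15;15;7m🬎[38;2;16;16;8m[48;2;15;15;7m🬎[38;2;16;16;8m[48;2;15;15;7m🬎[38;2;16;16;8m[48;2;15;15;7m🬎[0m
[38;2;14;13;6m[48;2;13;12;5m🬎[38;2;14;13;6m[48;2;13;12;5m🬎[38;2;14;13;6m[48;2;13;12;5m🬎[38;2;14;13;6m[48;2;13;12;5m🬎[38;2;35;125;107m[48;2;13;12;5m🬁[38;2;28;101;86m[48;2;12;19;12m🬄[38;2;14;13;6m[48;2;13;12;5m🬎[38;2;14;13;6m[48;2;13;12;5m🬎[38;2;14;13;6m[48;2;13;12;5m🬎[38;2;14;13;6m[48;2;13;12;5m🬎[0m
[38;2;12;11;5m[48;2;11;9;4m🬂[38;2;12;11;5m[48;2;11;9;4m🬂[38;2;12;11;5m[48;2;11;9;4m🬂[38;2;12;11;5m[48;2;11;9;4m🬂[38;2;12;11;5m[48;2;11;9;4m🬂[38;2;12;11;5m[48;2;11;9;4m🬂[38;2;12;11;5m[48;2;11;9;4m🬂[38;2;12;11;5m[48;2;11;9;4m🬂[38;2;12;11;5m[48;2;11;9;4m🬂[38;2;12;11;5m[48;2;11;9;4m🬂[0m
</frame>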